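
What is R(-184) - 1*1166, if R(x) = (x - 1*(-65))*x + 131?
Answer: 20861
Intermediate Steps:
R(x) = 131 + x*(65 + x) (R(x) = (x + 65)*x + 131 = (65 + x)*x + 131 = x*(65 + x) + 131 = 131 + x*(65 + x))
R(-184) - 1*1166 = (131 + (-184)**2 + 65*(-184)) - 1*1166 = (131 + 33856 - 11960) - 1166 = 22027 - 1166 = 20861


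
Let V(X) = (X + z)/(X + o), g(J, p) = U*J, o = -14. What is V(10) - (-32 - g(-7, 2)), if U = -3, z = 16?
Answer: 93/2 ≈ 46.500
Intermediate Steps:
g(J, p) = -3*J
V(X) = (16 + X)/(-14 + X) (V(X) = (X + 16)/(X - 14) = (16 + X)/(-14 + X))
V(10) - (-32 - g(-7, 2)) = (16 + 10)/(-14 + 10) - (-32 - (-3)*(-7)) = 26/(-4) - (-32 - 1*21) = -¼*26 - (-32 - 21) = -13/2 - 1*(-53) = -13/2 + 53 = 93/2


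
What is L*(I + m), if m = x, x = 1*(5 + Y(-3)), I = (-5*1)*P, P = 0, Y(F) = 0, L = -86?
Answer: -430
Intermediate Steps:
I = 0 (I = -5*1*0 = -5*0 = 0)
x = 5 (x = 1*(5 + 0) = 1*5 = 5)
m = 5
L*(I + m) = -86*(0 + 5) = -86*5 = -430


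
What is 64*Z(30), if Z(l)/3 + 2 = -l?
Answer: -6144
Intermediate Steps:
Z(l) = -6 - 3*l (Z(l) = -6 + 3*(-l) = -6 - 3*l)
64*Z(30) = 64*(-6 - 3*30) = 64*(-6 - 90) = 64*(-96) = -6144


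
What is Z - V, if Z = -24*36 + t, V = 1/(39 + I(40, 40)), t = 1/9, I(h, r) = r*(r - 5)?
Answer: -11188234/12951 ≈ -863.89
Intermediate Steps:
I(h, r) = r*(-5 + r)
t = ⅑ ≈ 0.11111
V = 1/1439 (V = 1/(39 + 40*(-5 + 40)) = 1/(39 + 40*35) = 1/(39 + 1400) = 1/1439 ≈ 0.00069493)
Z = -7775/9 (Z = -24*36 + ⅑ = -864 + ⅑ = -7775/9 ≈ -863.89)
Z - V = -7775/9 - 1*1/1439 = -7775/9 - 1/1439 = -11188234/12951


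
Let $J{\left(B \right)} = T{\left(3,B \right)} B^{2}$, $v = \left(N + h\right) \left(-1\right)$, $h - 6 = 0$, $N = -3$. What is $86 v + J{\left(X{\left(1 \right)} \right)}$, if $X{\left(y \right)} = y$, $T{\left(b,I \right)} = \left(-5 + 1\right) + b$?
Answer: $-259$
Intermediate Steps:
$T{\left(b,I \right)} = -4 + b$
$h = 6$ ($h = 6 + 0 = 6$)
$v = -3$ ($v = \left(-3 + 6\right) \left(-1\right) = 3 \left(-1\right) = -3$)
$J{\left(B \right)} = - B^{2}$ ($J{\left(B \right)} = \left(-4 + 3\right) B^{2} = - B^{2}$)
$86 v + J{\left(X{\left(1 \right)} \right)} = 86 \left(-3\right) - 1^{2} = -258 - 1 = -259$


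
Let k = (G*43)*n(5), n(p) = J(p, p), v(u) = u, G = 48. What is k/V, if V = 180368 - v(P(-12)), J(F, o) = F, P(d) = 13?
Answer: 2064/36071 ≈ 0.057220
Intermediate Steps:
n(p) = p
V = 180355 (V = 180368 - 1*13 = 180368 - 13 = 180355)
k = 10320 (k = (48*43)*5 = 2064*5 = 10320)
k/V = 10320/180355 = 10320*(1/180355) = 2064/36071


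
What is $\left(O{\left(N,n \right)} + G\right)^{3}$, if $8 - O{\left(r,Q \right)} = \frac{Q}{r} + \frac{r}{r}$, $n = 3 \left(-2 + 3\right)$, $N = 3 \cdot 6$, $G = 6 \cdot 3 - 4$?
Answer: $\frac{1953125}{216} \approx 9042.3$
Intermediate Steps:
$G = 14$ ($G = 18 - 4 = 14$)
$N = 18$
$n = 3$ ($n = 3 \cdot 1 = 3$)
$O{\left(r,Q \right)} = 7 - \frac{Q}{r}$ ($O{\left(r,Q \right)} = 8 - \left(\frac{Q}{r} + \frac{r}{r}\right) = 8 - \left(\frac{Q}{r} + 1\right) = 8 - \left(1 + \frac{Q}{r}\right) = 7 - \frac{Q}{r}$)
$\left(O{\left(N,n \right)} + G\right)^{3} = \left(\left(7 - \frac{3}{18}\right) + 14\right)^{3} = \left(\left(7 - 3 \cdot \frac{1}{18}\right) + 14\right)^{3} = \left(\left(7 - \frac{1}{6}\right) + 14\right)^{3} = \left(\frac{41}{6} + 14\right)^{3} = \left(\frac{125}{6}\right)^{3} = \frac{1953125}{216}$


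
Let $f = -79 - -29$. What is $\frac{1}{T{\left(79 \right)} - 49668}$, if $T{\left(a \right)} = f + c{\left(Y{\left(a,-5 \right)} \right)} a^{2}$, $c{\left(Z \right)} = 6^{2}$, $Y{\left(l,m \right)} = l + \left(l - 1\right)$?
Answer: $\frac{1}{174958} \approx 5.7157 \cdot 10^{-6}$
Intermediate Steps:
$Y{\left(l,m \right)} = -1 + 2 l$ ($Y{\left(l,m \right)} = l + \left(l - 1\right) = l + \left(-1 + l\right) = -1 + 2 l$)
$c{\left(Z \right)} = 36$
$f = -50$ ($f = -79 + 29 = -50$)
$T{\left(a \right)} = -50 + 36 a^{2}$
$\frac{1}{T{\left(79 \right)} - 49668} = \frac{1}{\left(-50 + 36 \cdot 79^{2}\right) - 49668} = \frac{1}{\left(-50 + 36 \cdot 6241\right) - 49668} = \frac{1}{\left(-50 + 224676\right) - 49668} = \frac{1}{224626 - 49668} = \frac{1}{174958}$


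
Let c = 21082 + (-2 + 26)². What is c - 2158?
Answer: 19500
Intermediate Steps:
c = 21658 (c = 21082 + 24² = 21082 + 576 = 21658)
c - 2158 = 21658 - 2158 = 19500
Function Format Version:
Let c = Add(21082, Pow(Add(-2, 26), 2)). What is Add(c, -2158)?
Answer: 19500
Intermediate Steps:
c = 21658 (c = Add(21082, Pow(24, 2)) = Add(21082, 576) = 21658)
Add(c, -2158) = Add(21658, -2158) = 19500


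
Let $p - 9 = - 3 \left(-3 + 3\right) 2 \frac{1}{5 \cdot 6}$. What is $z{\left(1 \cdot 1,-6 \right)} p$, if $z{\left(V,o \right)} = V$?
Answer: $9$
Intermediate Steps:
$p = 9$ ($p = 9 + - 3 \left(-3 + 3\right) 2 \frac{1}{5 \cdot 6} = 9 + \left(-3\right) 0 \cdot 2 \cdot \frac{1}{5} \cdot \frac{1}{6} = 9 + 0 \cdot 2 \cdot \frac{1}{30} = 9 + 0 \cdot \frac{1}{30} = 9 + 0 = 9$)
$z{\left(1 \cdot 1,-6 \right)} p = 1 \cdot 1 \cdot 9 = 1 \cdot 9 = 9$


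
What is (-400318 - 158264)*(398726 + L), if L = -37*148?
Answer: -219662371500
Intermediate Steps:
L = -5476
(-400318 - 158264)*(398726 + L) = (-400318 - 158264)*(398726 - 5476) = -558582*393250 = -219662371500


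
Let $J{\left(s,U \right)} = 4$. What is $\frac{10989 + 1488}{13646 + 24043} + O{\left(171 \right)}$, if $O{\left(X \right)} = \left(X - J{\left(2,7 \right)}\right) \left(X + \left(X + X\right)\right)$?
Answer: $\frac{1076288932}{12563} \approx 85671.0$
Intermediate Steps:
$O{\left(X \right)} = 3 X \left(-4 + X\right)$ ($O{\left(X \right)} = \left(X - 4\right) \left(X + \left(X + X\right)\right) = \left(X - 4\right) \left(X + 2 X\right) = \left(-4 + X\right) 3 X = 3 X \left(-4 + X\right)$)
$\frac{10989 + 1488}{13646 + 24043} + O{\left(171 \right)} = \frac{10989 + 1488}{13646 + 24043} + 3 \cdot 171 \left(-4 + 171\right) = \frac{12477}{37689} + 3 \cdot 171 \cdot 167 = 12477 \cdot \frac{1}{37689} + 85671 = \frac{4159}{12563} + 85671 = \frac{1076288932}{12563}$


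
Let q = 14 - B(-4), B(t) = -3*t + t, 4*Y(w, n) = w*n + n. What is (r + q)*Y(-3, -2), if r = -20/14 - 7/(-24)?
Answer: 817/168 ≈ 4.8631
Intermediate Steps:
Y(w, n) = n/4 + n*w/4 (Y(w, n) = (w*n + n)/4 = (n*w + n)/4 = (n + n*w)/4 = n/4 + n*w/4)
B(t) = -2*t
r = -191/168 (r = -20*1/14 - 7*(-1/24) = -10/7 + 7/24 = -191/168 ≈ -1.1369)
q = 6 (q = 14 - (-2)*(-4) = 14 - 1*8 = 14 - 8 = 6)
(r + q)*Y(-3, -2) = (-191/168 + 6)*((¼)*(-2)*(1 - 3)) = 817*((¼)*(-2)*(-2))/168 = (817/168)*1 = 817/168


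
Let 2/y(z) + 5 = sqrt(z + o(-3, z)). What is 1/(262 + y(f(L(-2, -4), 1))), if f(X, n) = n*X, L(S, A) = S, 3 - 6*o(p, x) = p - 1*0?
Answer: 3401/889754 + I/889754 ≈ 0.0038224 + 1.1239e-6*I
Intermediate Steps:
o(p, x) = 1/2 - p/6 (o(p, x) = 1/2 - (p - 1*0)/6 = 1/2 - (p + 0)/6 = 1/2 - p/6)
f(X, n) = X*n
y(z) = 2/(-5 + sqrt(1 + z)) (y(z) = 2/(-5 + sqrt(z + (1/2 - 1/6*(-3)))) = 2/(-5 + sqrt(z + (1/2 + 1/2))) = 2/(-5 + sqrt(z + 1)) = 2/(-5 + sqrt(1 + z)))
1/(262 + y(f(L(-2, -4), 1))) = 1/(262 + 2/(-5 + sqrt(1 - 2*1))) = 1/(262 + 2/(-5 + sqrt(1 - 2))) = 1/(262 + 2/(-5 + sqrt(-1))) = 1/(262 + 2/(-5 + I)) = 1/(262 + 2*((-5 - I)/26)) = 1/(262 + (-5 - I)/13)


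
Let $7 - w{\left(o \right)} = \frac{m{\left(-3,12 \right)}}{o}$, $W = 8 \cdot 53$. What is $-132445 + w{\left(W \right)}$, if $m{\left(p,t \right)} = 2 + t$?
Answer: $- \frac{28076863}{212} \approx -1.3244 \cdot 10^{5}$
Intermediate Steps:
$W = 424$
$w{\left(o \right)} = 7 - \frac{14}{o}$ ($w{\left(o \right)} = 7 - \frac{2 + 12}{o} = 7 - \frac{14}{o}$)
$-132445 + w{\left(W \right)} = -132445 + \left(7 - \frac{14}{424}\right) = -132445 + \left(7 - \frac{7}{212}\right) = -132445 + \frac{1477}{212} = - \frac{28076863}{212}$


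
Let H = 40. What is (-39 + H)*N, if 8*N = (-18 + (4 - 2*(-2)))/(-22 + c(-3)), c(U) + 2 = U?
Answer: 5/108 ≈ 0.046296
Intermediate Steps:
c(U) = -2 + U
N = 5/108 (N = ((-18 + (4 - 2*(-2)))/(-22 + (-2 - 3)))/8 = ((-18 + (4 + 4))/(-22 - 5))/8 = ((-18 + 8)/(-27))/8 = (-10*(-1/27))/8 = (⅛)*(10/27) = 5/108 ≈ 0.046296)
(-39 + H)*N = (-39 + 40)*(5/108) = 1*(5/108) = 5/108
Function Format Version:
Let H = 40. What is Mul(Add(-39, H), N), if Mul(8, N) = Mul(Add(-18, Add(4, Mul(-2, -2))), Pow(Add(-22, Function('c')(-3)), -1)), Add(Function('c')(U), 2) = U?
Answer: Rational(5, 108) ≈ 0.046296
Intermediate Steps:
Function('c')(U) = Add(-2, U)
N = Rational(5, 108) (N = Mul(Rational(1, 8), Mul(Add(-18, Add(4, Mul(-2, -2))), Pow(Add(-22, Add(-2, -3)), -1))) = Mul(Rational(1, 8), Mul(Add(-18, Add(4, 4)), Pow(Add(-22, -5), -1))) = Mul(Rational(1, 8), Mul(Add(-18, 8), Pow(-27, -1))) = Mul(Rational(1, 8), Mul(-10, Rational(-1, 27))) = Mul(Rational(1, 8), Rational(10, 27)) = Rational(5, 108) ≈ 0.046296)
Mul(Add(-39, H), N) = Mul(Add(-39, 40), Rational(5, 108)) = Mul(1, Rational(5, 108)) = Rational(5, 108)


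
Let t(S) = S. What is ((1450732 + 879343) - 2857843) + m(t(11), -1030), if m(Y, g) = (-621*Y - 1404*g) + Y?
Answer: 911532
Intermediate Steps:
m(Y, g) = -1404*g - 620*Y (m(Y, g) = (-1404*g - 621*Y) + Y = -1404*g - 620*Y)
((1450732 + 879343) - 2857843) + m(t(11), -1030) = ((1450732 + 879343) - 2857843) + (-1404*(-1030) - 620*11) = (2330075 - 2857843) + (1446120 - 6820) = -527768 + 1439300 = 911532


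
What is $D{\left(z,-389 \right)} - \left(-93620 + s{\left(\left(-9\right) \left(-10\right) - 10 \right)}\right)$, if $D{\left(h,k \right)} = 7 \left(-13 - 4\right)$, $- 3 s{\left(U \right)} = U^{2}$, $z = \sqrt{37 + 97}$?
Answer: $\frac{286903}{3} \approx 95634.0$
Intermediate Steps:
$z = \sqrt{134} \approx 11.576$
$s{\left(U \right)} = - \frac{U^{2}}{3}$
$D{\left(h,k \right)} = -119$ ($D{\left(h,k \right)} = 7 \left(-17\right) = -119$)
$D{\left(z,-389 \right)} - \left(-93620 + s{\left(\left(-9\right) \left(-10\right) - 10 \right)}\right) = -119 - \left(-93620 - \frac{\left(\left(-9\right) \left(-10\right) - 10\right)^{2}}{3}\right) = -119 - \left(-93620 - \frac{\left(90 - 10\right)^{2}}{3}\right) = -119 - \left(-93620 - \frac{80^{2}}{3}\right) = -119 - \left(-93620 - \frac{6400}{3}\right) = -119 - - \frac{287260}{3} = -119 + \frac{287260}{3} = \frac{286903}{3}$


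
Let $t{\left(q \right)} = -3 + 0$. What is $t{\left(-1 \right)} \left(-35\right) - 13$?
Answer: $92$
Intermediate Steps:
$t{\left(q \right)} = -3$
$t{\left(-1 \right)} \left(-35\right) - 13 = \left(-3\right) \left(-35\right) - 13 = 105 - 13 = 92$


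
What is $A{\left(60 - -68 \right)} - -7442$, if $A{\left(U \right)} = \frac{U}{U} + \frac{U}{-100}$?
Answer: $\frac{186043}{25} \approx 7441.7$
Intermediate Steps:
$A{\left(U \right)} = 1 - \frac{U}{100}$ ($A{\left(U \right)} = 1 + U \left(- \frac{1}{100}\right) = 1 - \frac{U}{100}$)
$A{\left(60 - -68 \right)} - -7442 = \left(1 - \frac{60 - -68}{100}\right) - -7442 = \left(1 - \frac{60 + 68}{100}\right) + 7442 = \left(1 - \frac{32}{25}\right) + 7442 = - \frac{7}{25} + 7442 = \frac{186043}{25}$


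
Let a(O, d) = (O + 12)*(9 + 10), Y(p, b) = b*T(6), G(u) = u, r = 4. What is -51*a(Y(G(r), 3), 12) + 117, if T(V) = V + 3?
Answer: -37674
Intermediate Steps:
T(V) = 3 + V
Y(p, b) = 9*b (Y(p, b) = b*(3 + 6) = b*9 = 9*b)
a(O, d) = 228 + 19*O (a(O, d) = (12 + O)*19 = 228 + 19*O)
-51*a(Y(G(r), 3), 12) + 117 = -51*(228 + 19*(9*3)) + 117 = -51*(228 + 19*27) + 117 = -51*(228 + 513) + 117 = -51*741 + 117 = -37791 + 117 = -37674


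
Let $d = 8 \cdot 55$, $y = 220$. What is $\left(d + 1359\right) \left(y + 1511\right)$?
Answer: $3114069$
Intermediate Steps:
$d = 440$
$\left(d + 1359\right) \left(y + 1511\right) = \left(440 + 1359\right) \left(220 + 1511\right) = 1799 \cdot 1731 = 3114069$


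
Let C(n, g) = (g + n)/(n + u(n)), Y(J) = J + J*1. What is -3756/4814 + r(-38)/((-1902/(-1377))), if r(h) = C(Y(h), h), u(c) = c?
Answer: -1448169/6104152 ≈ -0.23724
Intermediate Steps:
Y(J) = 2*J (Y(J) = J + J = 2*J)
C(n, g) = (g + n)/(2*n) (C(n, g) = (g + n)/(n + n) = (g + n)/((2*n)) = (g + n)*(1/(2*n)) = (g + n)/(2*n))
r(h) = 3/4 (r(h) = (h + 2*h)/(2*((2*h))) = (1/(2*h))*(3*h)/2 = 3/4)
-3756/4814 + r(-38)/((-1902/(-1377))) = -3756/4814 + 3/(4*((-1902/(-1377)))) = -3756*1/4814 + 3/(4*((-1902*(-1/1377)))) = -1878/2407 + 3/(4*(634/459)) = -1878/2407 + (3/4)*(459/634) = -1878/2407 + 1377/2536 = -1448169/6104152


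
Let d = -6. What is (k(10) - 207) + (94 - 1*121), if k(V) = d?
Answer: -240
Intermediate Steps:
k(V) = -6
(k(10) - 207) + (94 - 1*121) = (-6 - 207) + (94 - 1*121) = -213 + (94 - 121) = -213 - 27 = -240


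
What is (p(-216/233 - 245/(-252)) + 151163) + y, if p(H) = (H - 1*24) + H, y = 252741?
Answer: 1693873099/4194 ≈ 4.0388e+5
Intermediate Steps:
p(H) = -24 + 2*H (p(H) = (H - 24) + H = (-24 + H) + H = -24 + 2*H)
(p(-216/233 - 245/(-252)) + 151163) + y = ((-24 + 2*(-216/233 - 245/(-252))) + 151163) + 252741 = ((-24 + 2*(-216*1/233 - 245*(-1/252))) + 151163) + 252741 = ((-24 + 2*(-216/233 + 35/36)) + 151163) + 252741 = ((-24 + 2*(379/8388)) + 151163) + 252741 = ((-24 + 379/4194) + 151163) + 252741 = (-100277/4194 + 151163) + 252741 = 633877345/4194 + 252741 = 1693873099/4194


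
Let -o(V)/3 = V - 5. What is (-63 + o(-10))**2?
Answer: 324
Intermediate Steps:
o(V) = 15 - 3*V (o(V) = -3*(V - 5) = -3*(-5 + V) = 15 - 3*V)
(-63 + o(-10))**2 = (-63 + (15 - 3*(-10)))**2 = (-63 + (15 + 30))**2 = (-63 + 45)**2 = (-18)**2 = 324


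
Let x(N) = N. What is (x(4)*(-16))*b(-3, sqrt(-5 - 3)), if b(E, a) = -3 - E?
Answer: 0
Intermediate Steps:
(x(4)*(-16))*b(-3, sqrt(-5 - 3)) = (4*(-16))*(-3 - 1*(-3)) = -64*(-3 + 3) = -64*0 = 0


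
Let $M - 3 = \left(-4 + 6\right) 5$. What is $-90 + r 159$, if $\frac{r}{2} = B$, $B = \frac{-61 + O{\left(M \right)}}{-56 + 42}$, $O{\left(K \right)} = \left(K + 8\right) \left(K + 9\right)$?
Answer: $- \frac{64389}{7} \approx -9198.4$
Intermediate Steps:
$M = 13$ ($M = 3 + \left(-4 + 6\right) 5 = 3 + 2 \cdot 5 = 3 + 10 = 13$)
$O{\left(K \right)} = \left(8 + K\right) \left(9 + K\right)$
$B = - \frac{401}{14}$ ($B = \frac{-61 + \left(72 + 13^{2} + 17 \cdot 13\right)}{-56 + 42} = \frac{-61 + \left(72 + 169 + 221\right)}{-14} = \left(-61 + 462\right) \left(- \frac{1}{14}\right) = 401 \left(- \frac{1}{14}\right) = - \frac{401}{14} \approx -28.643$)
$r = - \frac{401}{7}$ ($r = 2 \left(- \frac{401}{14}\right) = - \frac{401}{7} \approx -57.286$)
$-90 + r 159 = -90 - \frac{63759}{7} = - \frac{64389}{7}$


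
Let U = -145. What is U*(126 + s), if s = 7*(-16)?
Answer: -2030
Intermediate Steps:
s = -112
U*(126 + s) = -145*(126 - 112) = -145*14 = -2030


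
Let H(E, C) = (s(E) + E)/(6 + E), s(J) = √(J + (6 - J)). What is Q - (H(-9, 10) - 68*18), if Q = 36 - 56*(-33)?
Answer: 3105 + √6/3 ≈ 3105.8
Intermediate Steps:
s(J) = √6
H(E, C) = (E + √6)/(6 + E) (H(E, C) = (√6 + E)/(6 + E) = (E + √6)/(6 + E))
Q = 1884 (Q = 36 + 1848 = 1884)
Q - (H(-9, 10) - 68*18) = 1884 - ((-9 + √6)/(6 - 9) - 68*18) = 1884 - ((-9 + √6)/(-3) - 1224) = 1884 - (-(-9 + √6)/3 - 1224) = 1884 - ((3 - √6/3) - 1224) = 1884 - (-1221 - √6/3) = 1884 + (1221 + √6/3) = 3105 + √6/3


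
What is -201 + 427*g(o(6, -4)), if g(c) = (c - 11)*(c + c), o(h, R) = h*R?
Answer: 717159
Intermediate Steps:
o(h, R) = R*h
g(c) = 2*c*(-11 + c) (g(c) = (-11 + c)*(2*c) = 2*c*(-11 + c))
-201 + 427*g(o(6, -4)) = -201 + 427*(2*(-4*6)*(-11 - 4*6)) = -201 + 427*(2*(-24)*(-11 - 24)) = -201 + 427*(2*(-24)*(-35)) = -201 + 427*1680 = -201 + 717360 = 717159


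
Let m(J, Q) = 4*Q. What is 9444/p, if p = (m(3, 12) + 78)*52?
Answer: 787/546 ≈ 1.4414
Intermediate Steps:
p = 6552 (p = (4*12 + 78)*52 = (48 + 78)*52 = 126*52 = 6552)
9444/p = 9444/6552 = 9444*(1/6552) = 787/546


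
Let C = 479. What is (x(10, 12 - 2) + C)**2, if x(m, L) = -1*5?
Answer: 224676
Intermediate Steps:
x(m, L) = -5
(x(10, 12 - 2) + C)**2 = (-5 + 479)**2 = 474**2 = 224676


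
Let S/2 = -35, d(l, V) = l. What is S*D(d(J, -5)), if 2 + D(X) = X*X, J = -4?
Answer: -980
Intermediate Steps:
D(X) = -2 + X² (D(X) = -2 + X*X = -2 + X²)
S = -70 (S = 2*(-35) = -70)
S*D(d(J, -5)) = -70*(-2 + (-4)²) = -70*(-2 + 16) = -70*14 = -980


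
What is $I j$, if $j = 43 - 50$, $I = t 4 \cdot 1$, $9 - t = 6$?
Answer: $-84$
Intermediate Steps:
$t = 3$ ($t = 9 - 6 = 3$)
$I = 12$ ($I = 3 \cdot 4 \cdot 1 = 12 \cdot 1 = 12$)
$j = -7$
$I j = 12 \left(-7\right) = -84$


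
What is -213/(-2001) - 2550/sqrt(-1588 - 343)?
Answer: 71/667 + 2550*I*sqrt(1931)/1931 ≈ 0.10645 + 58.03*I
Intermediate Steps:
-213/(-2001) - 2550/sqrt(-1588 - 343) = -213*(-1/2001) - 2550*(-I*sqrt(1931)/1931) = 71/667 - 2550*(-I*sqrt(1931)/1931) = 71/667 - (-2550)*I*sqrt(1931)/1931 = 71/667 + 2550*I*sqrt(1931)/1931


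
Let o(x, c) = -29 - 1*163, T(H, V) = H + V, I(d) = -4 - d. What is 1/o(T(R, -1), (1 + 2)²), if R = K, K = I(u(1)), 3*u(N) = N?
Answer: -1/192 ≈ -0.0052083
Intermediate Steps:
u(N) = N/3
K = -13/3 (K = -4 - 1/3 = -4 - 1*⅓ = -4 - ⅓ = -13/3 ≈ -4.3333)
R = -13/3 ≈ -4.3333
o(x, c) = -192 (o(x, c) = -29 - 163 = -192)
1/o(T(R, -1), (1 + 2)²) = 1/(-192) = -1/192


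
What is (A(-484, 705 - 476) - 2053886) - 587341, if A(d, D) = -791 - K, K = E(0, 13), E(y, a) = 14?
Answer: -2642032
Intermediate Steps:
K = 14
A(d, D) = -805 (A(d, D) = -791 - 1*14 = -791 - 14 = -805)
(A(-484, 705 - 476) - 2053886) - 587341 = (-805 - 2053886) - 587341 = -2054691 - 587341 = -2642032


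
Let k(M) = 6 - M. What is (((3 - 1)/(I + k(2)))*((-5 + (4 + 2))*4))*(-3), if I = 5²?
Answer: -24/29 ≈ -0.82759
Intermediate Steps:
I = 25
(((3 - 1)/(I + k(2)))*((-5 + (4 + 2))*4))*(-3) = (((3 - 1)/(25 + (6 - 1*2)))*((-5 + (4 + 2))*4))*(-3) = ((2/(25 + (6 - 2)))*((-5 + 6)*4))*(-3) = ((2/(25 + 4))*(1*4))*(-3) = ((2/29)*4)*(-3) = (8/29)*(-3) = -24/29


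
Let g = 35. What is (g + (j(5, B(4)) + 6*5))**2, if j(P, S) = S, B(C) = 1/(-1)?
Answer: 4096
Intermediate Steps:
B(C) = -1
(g + (j(5, B(4)) + 6*5))**2 = (35 + (-1 + 6*5))**2 = (35 + (-1 + 30))**2 = (35 + 29)**2 = 64**2 = 4096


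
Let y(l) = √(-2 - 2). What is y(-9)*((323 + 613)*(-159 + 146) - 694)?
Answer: -25724*I ≈ -25724.0*I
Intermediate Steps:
y(l) = 2*I (y(l) = √(-4) = 2*I)
y(-9)*((323 + 613)*(-159 + 146) - 694) = (2*I)*((323 + 613)*(-159 + 146) - 694) = (2*I)*(936*(-13) - 694) = (2*I)*(-12168 - 694) = (2*I)*(-12862) = -25724*I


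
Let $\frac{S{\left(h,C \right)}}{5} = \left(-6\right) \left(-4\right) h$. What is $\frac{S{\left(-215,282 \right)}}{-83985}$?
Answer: $\frac{1720}{5599} \approx 0.3072$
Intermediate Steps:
$S{\left(h,C \right)} = 120 h$ ($S{\left(h,C \right)} = 5 \left(-6\right) \left(-4\right) h = 5 \cdot 24 h = 120 h$)
$\frac{S{\left(-215,282 \right)}}{-83985} = \frac{120 \left(-215\right)}{-83985} = \left(-25800\right) \left(- \frac{1}{83985}\right) = \frac{1720}{5599}$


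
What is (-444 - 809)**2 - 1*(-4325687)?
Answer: 5895696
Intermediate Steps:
(-444 - 809)**2 - 1*(-4325687) = (-1253)**2 + 4325687 = 1570009 + 4325687 = 5895696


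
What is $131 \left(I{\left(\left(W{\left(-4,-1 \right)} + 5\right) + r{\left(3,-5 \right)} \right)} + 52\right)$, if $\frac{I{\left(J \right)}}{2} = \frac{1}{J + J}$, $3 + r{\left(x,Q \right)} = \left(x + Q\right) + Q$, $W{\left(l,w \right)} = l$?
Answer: $\frac{61177}{9} \approx 6797.4$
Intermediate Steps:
$r{\left(x,Q \right)} = -3 + x + 2 Q$ ($r{\left(x,Q \right)} = -3 + \left(\left(x + Q\right) + Q\right) = -3 + \left(\left(Q + x\right) + Q\right) = -3 + \left(x + 2 Q\right) = -3 + x + 2 Q$)
$I{\left(J \right)} = \frac{1}{J}$ ($I{\left(J \right)} = \frac{2}{J + J} = \frac{2}{2 J} = 2 \frac{1}{2 J} = \frac{1}{J}$)
$131 \left(I{\left(\left(W{\left(-4,-1 \right)} + 5\right) + r{\left(3,-5 \right)} \right)} + 52\right) = 131 \left(\frac{1}{\left(-4 + 5\right) + \left(-3 + 3 + 2 \left(-5\right)\right)} + 52\right) = 131 \left(\frac{1}{1 - 10} + 52\right) = 131 \left(\frac{1}{-9} + 52\right) = 131 \left(- \frac{1}{9} + 52\right) = 131 \cdot \frac{467}{9} = \frac{61177}{9}$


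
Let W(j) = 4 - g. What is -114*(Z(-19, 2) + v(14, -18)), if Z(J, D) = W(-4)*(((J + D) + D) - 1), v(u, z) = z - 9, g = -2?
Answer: 14022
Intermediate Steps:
W(j) = 6 (W(j) = 4 - 1*(-2) = 4 + 2 = 6)
v(u, z) = -9 + z
Z(J, D) = -6 + 6*J + 12*D (Z(J, D) = 6*(((J + D) + D) - 1) = 6*(((D + J) + D) - 1) = 6*((J + 2*D) - 1) = 6*(-1 + J + 2*D) = -6 + 6*J + 12*D)
-114*(Z(-19, 2) + v(14, -18)) = -114*((-6 + 6*(-19) + 12*2) + (-9 - 18)) = -114*((-6 - 114 + 24) - 27) = -114*(-96 - 27) = -114*(-123) = 14022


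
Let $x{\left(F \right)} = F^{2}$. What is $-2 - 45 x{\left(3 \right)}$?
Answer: $-407$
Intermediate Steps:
$-2 - 45 x{\left(3 \right)} = -2 - 45 \cdot 3^{2} = -2 - 405 = -407$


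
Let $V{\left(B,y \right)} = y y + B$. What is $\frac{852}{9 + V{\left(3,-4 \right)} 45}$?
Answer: $\frac{71}{72} \approx 0.98611$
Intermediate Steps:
$V{\left(B,y \right)} = B + y^{2}$ ($V{\left(B,y \right)} = y^{2} + B = B + y^{2}$)
$\frac{852}{9 + V{\left(3,-4 \right)} 45} = \frac{852}{9 + \left(3 + \left(-4\right)^{2}\right) 45} = \frac{852}{9 + \left(3 + 16\right) 45} = \frac{852}{9 + 19 \cdot 45} = \frac{852}{9 + 855} = \frac{852}{864} = 852 \cdot \frac{1}{864} = \frac{71}{72}$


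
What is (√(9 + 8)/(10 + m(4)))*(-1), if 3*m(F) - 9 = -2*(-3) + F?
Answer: -3*√17/49 ≈ -0.25244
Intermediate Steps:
m(F) = 5 + F/3 (m(F) = 3 + (-2*(-3) + F)/3 = 3 + (6 + F)/3 = 3 + (2 + F/3) = 5 + F/3)
(√(9 + 8)/(10 + m(4)))*(-1) = (√(9 + 8)/(10 + (5 + (⅓)*4)))*(-1) = (√17/(10 + (5 + 4/3)))*(-1) = (√17/(10 + 19/3))*(-1) = (√17/(49/3))*(-1) = (√17*(3/49))*(-1) = (3*√17/49)*(-1) = -3*√17/49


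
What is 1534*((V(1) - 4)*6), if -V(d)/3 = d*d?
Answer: -64428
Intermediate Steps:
V(d) = -3*d**2 (V(d) = -3*d*d = -3*d**2)
1534*((V(1) - 4)*6) = 1534*((-3*1**2 - 4)*6) = 1534*((-3*1 - 4)*6) = 1534*((-3 - 4)*6) = 1534*(-7*6) = 1534*(-42) = -64428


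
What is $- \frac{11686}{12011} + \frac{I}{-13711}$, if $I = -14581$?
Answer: $\frac{14905645}{164682821} \approx 0.090511$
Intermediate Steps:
$- \frac{11686}{12011} + \frac{I}{-13711} = - \frac{11686}{12011} - \frac{14581}{-13711} = \left(-11686\right) \frac{1}{12011} - - \frac{14581}{13711} = - \frac{11686}{12011} + \frac{14581}{13711} = \frac{14905645}{164682821}$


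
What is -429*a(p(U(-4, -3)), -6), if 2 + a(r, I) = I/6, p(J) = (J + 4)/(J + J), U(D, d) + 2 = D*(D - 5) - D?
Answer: 1287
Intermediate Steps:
U(D, d) = -2 - D + D*(-5 + D) (U(D, d) = -2 + (D*(D - 5) - D) = -2 + (D*(-5 + D) - D) = -2 + (-D + D*(-5 + D)) = -2 - D + D*(-5 + D))
p(J) = (4 + J)/(2*J) (p(J) = (4 + J)/((2*J)) = (4 + J)*(1/(2*J)) = (4 + J)/(2*J))
a(r, I) = -2 + I/6
-429*a(p(U(-4, -3)), -6) = -429*(-2 + (⅙)*(-6)) = -429*(-2 - 1) = -429*(-3) = 1287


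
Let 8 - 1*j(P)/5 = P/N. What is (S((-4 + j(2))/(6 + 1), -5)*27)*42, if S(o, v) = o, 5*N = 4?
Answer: 3807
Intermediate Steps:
N = ⅘ (N = (⅕)*4 = ⅘ ≈ 0.80000)
j(P) = 40 - 25*P/4 (j(P) = 40 - 5*P/⅘ = 40 - 5*P*5/4 = 40 - 25*P/4)
(S((-4 + j(2))/(6 + 1), -5)*27)*42 = (((-4 + (40 - 25/4*2))/(6 + 1))*27)*42 = (((-4 + (40 - 25/2))/7)*27)*42 = (((-4 + 55/2)*(⅐))*27)*42 = (((47/2)*(⅐))*27)*42 = ((47/14)*27)*42 = (1269/14)*42 = 3807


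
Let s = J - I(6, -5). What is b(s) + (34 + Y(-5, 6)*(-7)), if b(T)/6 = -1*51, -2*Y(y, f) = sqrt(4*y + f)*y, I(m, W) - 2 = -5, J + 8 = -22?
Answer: -272 - 35*I*sqrt(14)/2 ≈ -272.0 - 65.479*I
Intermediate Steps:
J = -30 (J = -8 - 22 = -30)
I(m, W) = -3 (I(m, W) = 2 - 5 = -3)
Y(y, f) = -y*sqrt(f + 4*y)/2 (Y(y, f) = -sqrt(4*y + f)*y/2 = -sqrt(f + 4*y)*y/2 = -y*sqrt(f + 4*y)/2)
s = -27 (s = -30 - 1*(-3) = -30 + 3 = -27)
b(T) = -306 (b(T) = 6*(-1*51) = 6*(-51) = -306)
b(s) + (34 + Y(-5, 6)*(-7)) = -306 + (34 - 1/2*(-5)*sqrt(6 + 4*(-5))*(-7)) = -306 + (34 - 1/2*(-5)*sqrt(6 - 20)*(-7)) = -306 + (34 - 1/2*(-5)*sqrt(-14)*(-7)) = -306 + (34 - 1/2*(-5)*I*sqrt(14)*(-7)) = -306 + (34 + (5*I*sqrt(14)/2)*(-7)) = -306 + (34 - 35*I*sqrt(14)/2) = -272 - 35*I*sqrt(14)/2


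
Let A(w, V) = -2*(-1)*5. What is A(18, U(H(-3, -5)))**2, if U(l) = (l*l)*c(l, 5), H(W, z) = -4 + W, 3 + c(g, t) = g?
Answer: 100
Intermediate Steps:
c(g, t) = -3 + g
U(l) = l**2*(-3 + l) (U(l) = (l*l)*(-3 + l) = l**2*(-3 + l))
A(w, V) = 10 (A(w, V) = 2*5 = 10)
A(18, U(H(-3, -5)))**2 = 10**2 = 100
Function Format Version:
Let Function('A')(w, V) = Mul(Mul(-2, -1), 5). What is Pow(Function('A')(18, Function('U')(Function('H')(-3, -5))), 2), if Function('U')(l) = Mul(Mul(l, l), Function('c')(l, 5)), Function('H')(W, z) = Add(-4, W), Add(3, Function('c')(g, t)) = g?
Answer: 100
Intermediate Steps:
Function('c')(g, t) = Add(-3, g)
Function('U')(l) = Mul(Pow(l, 2), Add(-3, l)) (Function('U')(l) = Mul(Mul(l, l), Add(-3, l)) = Mul(Pow(l, 2), Add(-3, l)))
Function('A')(w, V) = 10 (Function('A')(w, V) = Mul(2, 5) = 10)
Pow(Function('A')(18, Function('U')(Function('H')(-3, -5))), 2) = Pow(10, 2) = 100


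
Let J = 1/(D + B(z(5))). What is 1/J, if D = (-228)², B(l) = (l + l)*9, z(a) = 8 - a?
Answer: 52038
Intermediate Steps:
B(l) = 18*l (B(l) = (2*l)*9 = 18*l)
D = 51984
J = 1/52038 (J = 1/(51984 + 18*(8 - 1*5)) = 1/(51984 + 18*(8 - 5)) = 1/(51984 + 18*3) = 1/(51984 + 54) = 1/52038 ≈ 1.9217e-5)
1/J = 1/(1/52038) = 52038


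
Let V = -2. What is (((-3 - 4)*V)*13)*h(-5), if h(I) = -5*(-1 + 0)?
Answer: 910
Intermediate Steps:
h(I) = 5 (h(I) = -5*(-1) = 5)
(((-3 - 4)*V)*13)*h(-5) = (((-3 - 4)*(-2))*13)*5 = (-7*(-2)*13)*5 = (14*13)*5 = 182*5 = 910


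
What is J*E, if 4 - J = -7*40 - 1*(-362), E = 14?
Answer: -1092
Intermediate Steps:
J = -78 (J = 4 - (-7*40 - 1*(-362)) = 4 - (-280 + 362) = 4 - 1*82 = 4 - 82 = -78)
J*E = -78*14 = -1092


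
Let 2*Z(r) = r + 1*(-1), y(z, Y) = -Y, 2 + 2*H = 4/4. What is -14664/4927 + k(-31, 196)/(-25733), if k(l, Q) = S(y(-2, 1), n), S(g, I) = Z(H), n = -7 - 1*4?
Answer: -116106159/39011228 ≈ -2.9762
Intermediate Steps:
H = -½ (H = -1 + (4/4)/2 = -1 + (4*(¼))/2 = -1 + (½)*1 = -1 + ½ = -½ ≈ -0.50000)
n = -11 (n = -7 - 4 = -11)
Z(r) = -½ + r/2 (Z(r) = (r + 1*(-1))/2 = (r - 1)/2 = (-1 + r)/2 = -½ + r/2)
S(g, I) = -¾ (S(g, I) = -½ + (½)*(-½) = -½ - ¼ = -¾)
k(l, Q) = -¾
-14664/4927 + k(-31, 196)/(-25733) = -14664/4927 - ¾/(-25733) = -14664*1/4927 - ¾*(-1/25733) = -1128/379 + 3/102932 = -116106159/39011228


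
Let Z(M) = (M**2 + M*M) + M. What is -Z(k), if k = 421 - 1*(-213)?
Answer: -804546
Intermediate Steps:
k = 634 (k = 421 + 213 = 634)
Z(M) = M + 2*M**2 (Z(M) = (M**2 + M**2) + M = 2*M**2 + M = M + 2*M**2)
-Z(k) = -634*(1 + 2*634) = -634*(1 + 1268) = -634*1269 = -1*804546 = -804546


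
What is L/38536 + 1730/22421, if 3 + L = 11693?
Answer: 164384385/432007828 ≈ 0.38051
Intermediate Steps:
L = 11690 (L = -3 + 11693 = 11690)
L/38536 + 1730/22421 = 11690/38536 + 1730/22421 = 11690*(1/38536) + 1730*(1/22421) = 5845/19268 + 1730/22421 = 164384385/432007828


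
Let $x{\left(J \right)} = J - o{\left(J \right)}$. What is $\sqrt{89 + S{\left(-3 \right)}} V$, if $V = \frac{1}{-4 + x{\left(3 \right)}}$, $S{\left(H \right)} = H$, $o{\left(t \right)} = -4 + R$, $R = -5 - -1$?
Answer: $\frac{\sqrt{86}}{7} \approx 1.3248$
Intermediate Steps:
$R = -4$ ($R = -5 + 1 = -4$)
$o{\left(t \right)} = -8$ ($o{\left(t \right)} = -4 - 4 = -8$)
$x{\left(J \right)} = 8 + J$ ($x{\left(J \right)} = J - -8 = J + 8 = 8 + J$)
$V = \frac{1}{7}$ ($V = \frac{1}{-4 + \left(8 + 3\right)} = \frac{1}{-4 + 11} = \frac{1}{7} \approx 0.14286$)
$\sqrt{89 + S{\left(-3 \right)}} V = \sqrt{89 - 3} \cdot \frac{1}{7} = \sqrt{86} \cdot \frac{1}{7} = \frac{\sqrt{86}}{7}$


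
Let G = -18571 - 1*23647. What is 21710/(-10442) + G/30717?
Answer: -553853213/160373457 ≈ -3.4535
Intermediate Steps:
G = -42218 (G = -18571 - 23647 = -42218)
21710/(-10442) + G/30717 = 21710/(-10442) - 42218/30717 = 21710*(-1/10442) - 42218*1/30717 = -10855/5221 - 42218/30717 = -553853213/160373457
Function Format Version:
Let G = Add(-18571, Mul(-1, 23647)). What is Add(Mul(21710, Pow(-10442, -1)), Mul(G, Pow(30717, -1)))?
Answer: Rational(-553853213, 160373457) ≈ -3.4535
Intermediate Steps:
G = -42218 (G = Add(-18571, -23647) = -42218)
Add(Mul(21710, Pow(-10442, -1)), Mul(G, Pow(30717, -1))) = Add(Mul(21710, Pow(-10442, -1)), Mul(-42218, Pow(30717, -1))) = Add(Mul(21710, Rational(-1, 10442)), Mul(-42218, Rational(1, 30717))) = Add(Rational(-10855, 5221), Rational(-42218, 30717)) = Rational(-553853213, 160373457)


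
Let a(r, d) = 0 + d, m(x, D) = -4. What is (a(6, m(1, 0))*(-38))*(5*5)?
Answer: 3800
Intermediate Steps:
a(r, d) = d
(a(6, m(1, 0))*(-38))*(5*5) = (-4*(-38))*(5*5) = 152*25 = 3800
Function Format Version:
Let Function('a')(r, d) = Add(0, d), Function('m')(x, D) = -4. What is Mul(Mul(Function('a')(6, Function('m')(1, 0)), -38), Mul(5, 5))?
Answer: 3800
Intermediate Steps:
Function('a')(r, d) = d
Mul(Mul(Function('a')(6, Function('m')(1, 0)), -38), Mul(5, 5)) = Mul(Mul(-4, -38), Mul(5, 5)) = Mul(152, 25) = 3800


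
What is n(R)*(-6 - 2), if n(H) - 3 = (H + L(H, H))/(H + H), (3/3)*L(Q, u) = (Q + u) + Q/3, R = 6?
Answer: -112/3 ≈ -37.333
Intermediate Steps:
L(Q, u) = u + 4*Q/3 (L(Q, u) = (Q + u) + Q/3 = u + 4*Q/3)
n(H) = 14/3 (n(H) = 3 + (H + (H + 4*H/3))/(H + H) = 3 + (H + 7*H/3)/((2*H)) = 3 + (10*H/3)*(1/(2*H)) = 3 + 5/3 = 14/3)
n(R)*(-6 - 2) = 14*(-6 - 2)/3 = (14/3)*(-8) = -112/3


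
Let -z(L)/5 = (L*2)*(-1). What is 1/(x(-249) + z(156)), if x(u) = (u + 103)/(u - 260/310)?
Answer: 7745/12086726 ≈ 0.00064079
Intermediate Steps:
z(L) = 10*L (z(L) = -5*L*2*(-1) = -5*2*L*(-1) = -(-10)*L = 10*L)
x(u) = (103 + u)/(-26/31 + u) (x(u) = (103 + u)/(u - 260*1/310) = (103 + u)/(u - 26/31) = (103 + u)/(-26/31 + u))
1/(x(-249) + z(156)) = 1/(31*(103 - 249)/(-26 + 31*(-249)) + 10*156) = 1/(31*(-146)/(-26 - 7719) + 1560) = 1/(31*(-146)/(-7745) + 1560) = 1/(31*(-1/7745)*(-146) + 1560) = 1/(4526/7745 + 1560) = 1/(12086726/7745) = 7745/12086726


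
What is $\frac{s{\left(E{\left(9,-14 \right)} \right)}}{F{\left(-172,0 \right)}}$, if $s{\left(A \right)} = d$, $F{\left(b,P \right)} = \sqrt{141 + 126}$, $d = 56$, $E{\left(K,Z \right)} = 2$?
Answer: $\frac{56 \sqrt{267}}{267} \approx 3.4271$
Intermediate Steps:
$F{\left(b,P \right)} = \sqrt{267}$
$s{\left(A \right)} = 56$
$\frac{s{\left(E{\left(9,-14 \right)} \right)}}{F{\left(-172,0 \right)}} = \frac{56}{\sqrt{267}} = 56 \frac{\sqrt{267}}{267} = \frac{56 \sqrt{267}}{267}$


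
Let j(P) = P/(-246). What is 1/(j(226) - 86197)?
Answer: -123/10602344 ≈ -1.1601e-5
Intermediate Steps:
j(P) = -P/246 (j(P) = P*(-1/246) = -P/246)
1/(j(226) - 86197) = 1/(-1/246*226 - 86197) = 1/(-113/123 - 86197) = 1/(-10602344/123) = -123/10602344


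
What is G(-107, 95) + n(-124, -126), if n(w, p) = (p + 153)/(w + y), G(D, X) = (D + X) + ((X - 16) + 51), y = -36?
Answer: 18853/160 ≈ 117.83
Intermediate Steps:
G(D, X) = 35 + D + 2*X (G(D, X) = (D + X) + ((-16 + X) + 51) = (D + X) + (35 + X) = 35 + D + 2*X)
n(w, p) = (153 + p)/(-36 + w) (n(w, p) = (p + 153)/(w - 36) = (153 + p)/(-36 + w))
G(-107, 95) + n(-124, -126) = (35 - 107 + 2*95) + (153 - 126)/(-36 - 124) = (35 - 107 + 190) + 27/(-160) = 118 - 1/160*27 = 118 - 27/160 = 18853/160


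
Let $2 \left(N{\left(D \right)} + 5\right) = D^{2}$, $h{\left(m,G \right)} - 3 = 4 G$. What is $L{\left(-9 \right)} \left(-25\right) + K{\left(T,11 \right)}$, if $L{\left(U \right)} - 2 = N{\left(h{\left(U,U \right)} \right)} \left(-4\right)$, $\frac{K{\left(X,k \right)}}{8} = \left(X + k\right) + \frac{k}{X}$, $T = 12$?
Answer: $\frac{162274}{3} \approx 54091.0$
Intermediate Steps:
$h{\left(m,G \right)} = 3 + 4 G$
$K{\left(X,k \right)} = 8 X + 8 k + \frac{8 k}{X}$ ($K{\left(X,k \right)} = 8 \left(\left(X + k\right) + \frac{k}{X}\right) = 8 \left(X + k + \frac{k}{X}\right) = 8 X + 8 k + \frac{8 k}{X}$)
$N{\left(D \right)} = -5 + \frac{D^{2}}{2}$
$L{\left(U \right)} = 22 - 2 \left(3 + 4 U\right)^{2}$ ($L{\left(U \right)} = 2 + \left(-5 + \frac{\left(3 + 4 U\right)^{2}}{2}\right) \left(-4\right) = 2 - \left(-20 + 2 \left(3 + 4 U\right)^{2}\right) = 22 - 2 \left(3 + 4 U\right)^{2}$)
$L{\left(-9 \right)} \left(-25\right) + K{\left(T,11 \right)} = \left(22 - 2 \left(3 + 4 \left(-9\right)\right)^{2}\right) \left(-25\right) + \frac{8 \left(11 + 12 \left(12 + 11\right)\right)}{12} = \left(22 - 2 \left(3 - 36\right)^{2}\right) \left(-25\right) + 8 \cdot \frac{1}{12} \left(11 + 12 \cdot 23\right) = \left(22 - 2 \left(-33\right)^{2}\right) \left(-25\right) + 8 \cdot \frac{1}{12} \left(11 + 276\right) = \left(22 - 2178\right) \left(-25\right) + 8 \cdot \frac{1}{12} \cdot 287 = \left(22 - 2178\right) \left(-25\right) + \frac{574}{3} = \left(-2156\right) \left(-25\right) + \frac{574}{3} = 53900 + \frac{574}{3} = \frac{162274}{3}$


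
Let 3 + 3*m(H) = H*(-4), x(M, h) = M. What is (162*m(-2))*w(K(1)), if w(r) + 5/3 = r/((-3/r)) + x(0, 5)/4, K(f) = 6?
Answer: -3690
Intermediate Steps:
w(r) = -5/3 - r**2/3 (w(r) = -5/3 + (r/((-3/r)) + 0/4) = -5/3 + (r*(-r/3) + 0*(1/4)) = -5/3 + (-r**2/3 + 0) = -5/3 - r**2/3)
m(H) = -1 - 4*H/3 (m(H) = -1 + (H*(-4))/3 = -1 + (-4*H)/3 = -1 - 4*H/3)
(162*m(-2))*w(K(1)) = (162*(-1 - 4/3*(-2)))*(-5/3 - 1/3*6**2) = (162*(-1 + 8/3))*(-5/3 - 1/3*36) = (162*(5/3))*(-5/3 - 12) = 270*(-41/3) = -3690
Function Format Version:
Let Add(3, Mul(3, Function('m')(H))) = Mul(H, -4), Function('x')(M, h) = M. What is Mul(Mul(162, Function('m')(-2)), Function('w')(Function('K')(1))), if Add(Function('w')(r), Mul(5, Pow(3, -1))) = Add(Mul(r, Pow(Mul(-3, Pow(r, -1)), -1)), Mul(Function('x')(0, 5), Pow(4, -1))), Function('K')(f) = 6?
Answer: -3690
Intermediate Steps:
Function('w')(r) = Add(Rational(-5, 3), Mul(Rational(-1, 3), Pow(r, 2))) (Function('w')(r) = Add(Rational(-5, 3), Add(Mul(r, Pow(Mul(-3, Pow(r, -1)), -1)), Mul(0, Pow(4, -1)))) = Add(Rational(-5, 3), Add(Mul(r, Mul(Rational(-1, 3), r)), Mul(0, Rational(1, 4)))) = Add(Rational(-5, 3), Add(Mul(Rational(-1, 3), Pow(r, 2)), 0)) = Add(Rational(-5, 3), Mul(Rational(-1, 3), Pow(r, 2))))
Function('m')(H) = Add(-1, Mul(Rational(-4, 3), H)) (Function('m')(H) = Add(-1, Mul(Rational(1, 3), Mul(H, -4))) = Add(-1, Mul(Rational(1, 3), Mul(-4, H))) = Add(-1, Mul(Rational(-4, 3), H)))
Mul(Mul(162, Function('m')(-2)), Function('w')(Function('K')(1))) = Mul(Mul(162, Add(-1, Mul(Rational(-4, 3), -2))), Add(Rational(-5, 3), Mul(Rational(-1, 3), Pow(6, 2)))) = Mul(Mul(162, Add(-1, Rational(8, 3))), Add(Rational(-5, 3), Mul(Rational(-1, 3), 36))) = Mul(Mul(162, Rational(5, 3)), Add(Rational(-5, 3), -12)) = Mul(270, Rational(-41, 3)) = -3690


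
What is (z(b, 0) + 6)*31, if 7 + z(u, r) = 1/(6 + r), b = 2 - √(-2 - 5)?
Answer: -155/6 ≈ -25.833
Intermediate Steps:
b = 2 - I*√7 (b = 2 - √(-7) = 2 - I*√7 ≈ 2.0 - 2.6458*I)
z(u, r) = -7 + 1/(6 + r)
(z(b, 0) + 6)*31 = ((-41 - 7*0)/(6 + 0) + 6)*31 = ((-41 + 0)/6 + 6)*31 = ((⅙)*(-41) + 6)*31 = (-41/6 + 6)*31 = -⅚*31 = -155/6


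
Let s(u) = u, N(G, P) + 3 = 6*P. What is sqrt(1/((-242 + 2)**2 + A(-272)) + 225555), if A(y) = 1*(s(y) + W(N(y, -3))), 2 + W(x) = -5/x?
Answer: sqrt(326887214583267426)/1203851 ≈ 474.93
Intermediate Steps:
N(G, P) = -3 + 6*P
W(x) = -2 - 5/x
A(y) = -37/21 + y (A(y) = 1*(y + (-2 - 5/(-3 + 6*(-3)))) = 1*(y + (-2 - 5/(-3 - 18))) = 1*(y + (-2 - 5/(-21))) = 1*(y + (-2 - 5*(-1/21))) = 1*(y + (-2 + 5/21)) = 1*(y - 37/21) = 1*(-37/21 + y) = -37/21 + y)
sqrt(1/((-242 + 2)**2 + A(-272)) + 225555) = sqrt(1/((-242 + 2)**2 + (-37/21 - 272)) + 225555) = sqrt(1/((-240)**2 - 5749/21) + 225555) = sqrt(1/(57600 - 5749/21) + 225555) = sqrt(1/(1203851/21) + 225555) = sqrt(21/1203851 + 225555) = sqrt(271534612326/1203851) = sqrt(326887214583267426)/1203851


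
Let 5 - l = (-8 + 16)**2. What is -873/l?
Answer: 873/59 ≈ 14.797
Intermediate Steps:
l = -59 (l = 5 - (-8 + 16)**2 = 5 - 1*8**2 = 5 - 1*64 = 5 - 64 = -59)
-873/l = -873/(-59) = -873*(-1/59) = 873/59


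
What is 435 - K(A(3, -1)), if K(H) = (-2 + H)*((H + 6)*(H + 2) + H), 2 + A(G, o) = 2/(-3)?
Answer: 11129/27 ≈ 412.19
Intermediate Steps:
A(G, o) = -8/3 (A(G, o) = -2 + 2/(-3) = -2 + 2*(-⅓) = -2 - ⅔ = -8/3)
K(H) = (-2 + H)*(H + (2 + H)*(6 + H)) (K(H) = (-2 + H)*((6 + H)*(2 + H) + H) = (-2 + H)*((2 + H)*(6 + H) + H) = (-2 + H)*(H + (2 + H)*(6 + H)))
435 - K(A(3, -1)) = 435 - (-24 + (-8/3)³ - 6*(-8/3) + 7*(-8/3)²) = 435 - (-24 - 512/27 + 16 + 7*(64/9)) = 435 - (-24 - 512/27 + 16 + 448/9) = 435 - 1*616/27 = 435 - 616/27 = 11129/27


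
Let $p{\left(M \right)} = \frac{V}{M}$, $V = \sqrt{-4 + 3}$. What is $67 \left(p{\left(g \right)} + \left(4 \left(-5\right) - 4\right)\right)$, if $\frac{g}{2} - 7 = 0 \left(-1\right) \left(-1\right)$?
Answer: $-1608 + \frac{67 i}{14} \approx -1608.0 + 4.7857 i$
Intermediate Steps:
$V = i$ ($V = \sqrt{-1} = i \approx 1.0 i$)
$g = 14$ ($g = 14 + 2 \cdot 0 \left(-1\right) \left(-1\right) = 14 + 2 \cdot 0 \left(-1\right) = 14 + 2 \cdot 0 = 14 + 0 = 14$)
$p{\left(M \right)} = \frac{i}{M}$
$67 \left(p{\left(g \right)} + \left(4 \left(-5\right) - 4\right)\right) = 67 \left(\frac{i}{14} + \left(4 \left(-5\right) - 4\right)\right) = 67 \left(i \frac{1}{14} - 24\right) = 67 \left(\frac{i}{14} - 24\right) = 67 \left(-24 + \frac{i}{14}\right) = -1608 + \frac{67 i}{14}$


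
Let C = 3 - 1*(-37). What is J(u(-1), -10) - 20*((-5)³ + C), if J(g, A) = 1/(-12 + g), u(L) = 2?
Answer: 16999/10 ≈ 1699.9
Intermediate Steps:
C = 40 (C = 3 + 37 = 40)
J(u(-1), -10) - 20*((-5)³ + C) = 1/(-12 + 2) - 20*((-5)³ + 40) = 1/(-10) - 20*(-125 + 40) = -⅒ - 20*(-85) = -⅒ + 1700 = 16999/10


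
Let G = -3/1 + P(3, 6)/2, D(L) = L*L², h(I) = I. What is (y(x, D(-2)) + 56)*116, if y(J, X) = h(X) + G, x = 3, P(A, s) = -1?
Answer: 5162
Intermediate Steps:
D(L) = L³
G = -7/2 (G = -3/1 - 1/2 = -3*1 - 1*½ = -3 - ½ = -7/2 ≈ -3.5000)
y(J, X) = -7/2 + X (y(J, X) = X - 7/2 = -7/2 + X)
(y(x, D(-2)) + 56)*116 = ((-7/2 + (-2)³) + 56)*116 = ((-7/2 - 8) + 56)*116 = (-23/2 + 56)*116 = (89/2)*116 = 5162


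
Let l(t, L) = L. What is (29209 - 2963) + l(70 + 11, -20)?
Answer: 26226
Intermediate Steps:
(29209 - 2963) + l(70 + 11, -20) = (29209 - 2963) - 20 = 26246 - 20 = 26226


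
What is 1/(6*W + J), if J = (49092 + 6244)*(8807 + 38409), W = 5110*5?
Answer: 1/2612897876 ≈ 3.8272e-10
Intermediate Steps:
W = 25550
J = 2612744576 (J = 55336*47216 = 2612744576)
1/(6*W + J) = 1/(6*25550 + 2612744576) = 1/(153300 + 2612744576) = 1/2612897876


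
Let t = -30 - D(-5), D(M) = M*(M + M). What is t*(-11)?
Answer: 880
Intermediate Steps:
D(M) = 2*M**2 (D(M) = M*(2*M) = 2*M**2)
t = -80 (t = -30 - 2*(-5)**2 = -30 - 2*25 = -30 - 1*50 = -30 - 50 = -80)
t*(-11) = -80*(-11) = 880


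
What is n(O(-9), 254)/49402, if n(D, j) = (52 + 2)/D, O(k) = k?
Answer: -3/24701 ≈ -0.00012145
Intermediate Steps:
n(D, j) = 54/D
n(O(-9), 254)/49402 = (54/(-9))/49402 = (54*(-⅑))*(1/49402) = -6*1/49402 = -3/24701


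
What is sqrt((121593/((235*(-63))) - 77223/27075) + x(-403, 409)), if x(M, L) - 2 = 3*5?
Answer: sqrt(52178399511)/93765 ≈ 2.4362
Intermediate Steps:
x(M, L) = 17 (x(M, L) = 2 + 3*5 = 2 + 15 = 17)
sqrt((121593/((235*(-63))) - 77223/27075) + x(-403, 409)) = sqrt((121593/((235*(-63))) - 77223/27075) + 17) = sqrt((121593/(-14805) - 77223*1/27075) + 17) = sqrt((121593*(-1/14805) - 25741/9025) + 17) = sqrt((-40531/4935 - 25741/9025) + 17) = sqrt(-98564822/8907675 + 17) = sqrt(52865653/8907675) = sqrt(52178399511)/93765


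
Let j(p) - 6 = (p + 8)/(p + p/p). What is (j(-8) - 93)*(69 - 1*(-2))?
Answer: -6177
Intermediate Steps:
j(p) = 6 + (8 + p)/(1 + p) (j(p) = 6 + (p + 8)/(p + p/p) = 6 + (8 + p)/(p + 1) = 6 + (8 + p)/(1 + p))
(j(-8) - 93)*(69 - 1*(-2)) = (7*(2 - 8)/(1 - 8) - 93)*(69 - 1*(-2)) = (7*(-6)/(-7) - 93)*(69 + 2) = (7*(-⅐)*(-6) - 93)*71 = (6 - 93)*71 = -87*71 = -6177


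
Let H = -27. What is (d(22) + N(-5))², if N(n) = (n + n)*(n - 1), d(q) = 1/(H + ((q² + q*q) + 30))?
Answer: 3394344121/942841 ≈ 3600.1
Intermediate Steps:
d(q) = 1/(3 + 2*q²) (d(q) = 1/(-27 + ((q² + q*q) + 30)) = 1/(-27 + ((q² + q²) + 30)) = 1/(-27 + (2*q² + 30)) = 1/(-27 + (30 + 2*q²)) = 1/(3 + 2*q²))
N(n) = 2*n*(-1 + n) (N(n) = (2*n)*(-1 + n) = 2*n*(-1 + n))
(d(22) + N(-5))² = (1/(3 + 2*22²) + 2*(-5)*(-1 - 5))² = (1/(3 + 2*484) + 2*(-5)*(-6))² = (1/(3 + 968) + 60)² = (1/971 + 60)² = (58261/971)² = 3394344121/942841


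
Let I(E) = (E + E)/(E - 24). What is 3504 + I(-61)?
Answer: 297962/85 ≈ 3505.4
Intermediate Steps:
I(E) = 2*E/(-24 + E) (I(E) = (2*E)/(-24 + E) = 2*E/(-24 + E))
3504 + I(-61) = 3504 + 2*(-61)/(-24 - 61) = 3504 + 2*(-61)/(-85) = 3504 + 2*(-61)*(-1/85) = 3504 + 122/85 = 297962/85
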